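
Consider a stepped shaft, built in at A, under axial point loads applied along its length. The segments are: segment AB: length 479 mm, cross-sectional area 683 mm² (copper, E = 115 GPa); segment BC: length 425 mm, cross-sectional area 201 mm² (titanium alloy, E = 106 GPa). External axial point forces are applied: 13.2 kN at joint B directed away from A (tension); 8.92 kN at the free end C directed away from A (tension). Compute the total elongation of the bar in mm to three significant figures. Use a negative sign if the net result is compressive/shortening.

Internal axial forces (sectioning from the free end, tension +): N_BC = 8.92 kN, N_AB = 22.12 kN.
δ_AB = 22120·479/(683·115000) = 0.1349 mm
δ_BC = 8920·425/(201·106000) = 0.1779 mm
δ = Σδ_i = 0.3128 mm.

0.313 mm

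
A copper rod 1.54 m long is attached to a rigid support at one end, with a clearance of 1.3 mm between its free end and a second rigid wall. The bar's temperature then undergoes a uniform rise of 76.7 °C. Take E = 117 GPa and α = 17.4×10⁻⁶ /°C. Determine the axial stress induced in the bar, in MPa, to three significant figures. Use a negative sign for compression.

Free thermal expansion αLΔT = 17.4e-6 · 1540 · 76.7 = 2.055 mm.
The walls engage after the gap closes; constrained expansion = 2.055 − 1.3 = 0.7553 mm.
The walls impose strain ε = −(0.7553)/1540 = -4.9042e-04; σ = Eε = 117000 · -4.9042e-04 = -57.38 MPa.

-57.4 MPa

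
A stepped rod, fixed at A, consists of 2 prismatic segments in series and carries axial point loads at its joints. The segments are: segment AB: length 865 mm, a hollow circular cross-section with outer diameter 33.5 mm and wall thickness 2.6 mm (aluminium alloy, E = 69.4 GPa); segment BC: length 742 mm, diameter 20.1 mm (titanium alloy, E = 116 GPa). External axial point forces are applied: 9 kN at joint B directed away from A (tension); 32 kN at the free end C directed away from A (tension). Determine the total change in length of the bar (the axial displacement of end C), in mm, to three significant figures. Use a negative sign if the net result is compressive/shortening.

2.67 mm

Internal axial forces (sectioning from the free end, tension +): N_BC = 32 kN, N_AB = 41 kN.
A_AB = 252.4 mm².
A_BC = 317.3 mm².
δ_AB = 41000·865/(252.4·69400) = 2.025 mm
δ_BC = 32000·742/(317.3·116000) = 0.6451 mm
δ = Σδ_i = 2.67 mm.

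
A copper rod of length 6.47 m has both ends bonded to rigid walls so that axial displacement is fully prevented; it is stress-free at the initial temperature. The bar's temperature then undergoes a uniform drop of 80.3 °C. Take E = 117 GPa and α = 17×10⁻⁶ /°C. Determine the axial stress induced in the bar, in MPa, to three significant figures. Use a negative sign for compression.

Free thermal expansion αLΔT = 17e-6 · 6470 · -80.3 = -8.832 mm.
The walls impose strain ε = −(-8.832)/6470 = 1.3651e-03; σ = Eε = 117000 · 1.3651e-03 = 159.7 MPa.

160 MPa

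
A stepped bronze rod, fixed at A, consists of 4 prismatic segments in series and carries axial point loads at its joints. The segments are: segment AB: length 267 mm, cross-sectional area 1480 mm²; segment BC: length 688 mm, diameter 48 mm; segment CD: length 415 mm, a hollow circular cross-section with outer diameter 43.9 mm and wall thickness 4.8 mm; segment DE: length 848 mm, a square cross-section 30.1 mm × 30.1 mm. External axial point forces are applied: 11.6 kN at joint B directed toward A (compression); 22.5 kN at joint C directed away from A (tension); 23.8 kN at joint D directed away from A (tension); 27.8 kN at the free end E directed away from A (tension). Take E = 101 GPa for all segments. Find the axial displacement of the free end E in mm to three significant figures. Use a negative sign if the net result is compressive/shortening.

1.01 mm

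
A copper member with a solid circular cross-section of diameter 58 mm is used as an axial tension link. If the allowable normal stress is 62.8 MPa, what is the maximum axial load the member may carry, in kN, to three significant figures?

166 kN

A = 2642 mm².
P_max = σ_allow · A = 62.8 · 2642 = 165900 N = 165.9 kN.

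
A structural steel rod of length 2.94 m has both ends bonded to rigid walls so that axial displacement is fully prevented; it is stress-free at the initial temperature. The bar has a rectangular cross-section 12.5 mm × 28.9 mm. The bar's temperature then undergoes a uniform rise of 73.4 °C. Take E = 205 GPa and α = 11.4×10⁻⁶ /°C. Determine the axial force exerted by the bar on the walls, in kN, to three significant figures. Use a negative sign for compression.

-62.0 kN

Free thermal expansion αLΔT = 11.4e-6 · 2940 · 73.4 = 2.46 mm.
The walls impose strain ε = −(2.46)/2940 = -8.3676e-04; σ = Eε = 205000 · -8.3676e-04 = -171.5 MPa.
Wall reaction R = σ·A = -171.5·361.2 = -61970 N = -61.97 kN.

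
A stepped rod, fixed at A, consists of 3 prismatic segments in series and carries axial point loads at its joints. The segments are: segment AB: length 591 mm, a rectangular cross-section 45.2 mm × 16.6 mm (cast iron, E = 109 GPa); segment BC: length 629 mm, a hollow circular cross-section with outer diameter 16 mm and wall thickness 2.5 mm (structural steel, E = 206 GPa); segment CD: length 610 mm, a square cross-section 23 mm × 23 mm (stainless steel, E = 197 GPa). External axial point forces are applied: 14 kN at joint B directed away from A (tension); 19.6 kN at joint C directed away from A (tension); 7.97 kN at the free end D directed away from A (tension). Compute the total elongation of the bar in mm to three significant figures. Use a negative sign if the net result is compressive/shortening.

Internal axial forces (sectioning from the free end, tension +): N_CD = 7.97 kN, N_BC = 27.57 kN, N_AB = 41.57 kN.
A_AB = 750.3 mm².
A_BC = 106 mm².
A_CD = 529 mm².
δ_AB = 41570·591/(750.3·109000) = 0.3004 mm
δ_BC = 27570·629/(106·206000) = 0.794 mm
δ_CD = 7970·610/(529·197000) = 0.04665 mm
δ = Σδ_i = 1.141 mm.

1.14 mm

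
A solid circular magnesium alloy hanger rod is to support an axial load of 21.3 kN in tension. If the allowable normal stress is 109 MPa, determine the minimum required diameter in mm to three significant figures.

Required area A ≥ P/σ_allow = 21300/109 = 195.4 mm².
For a solid circular section, d ≥ √(4A/π) = 15.77 mm.

15.8 mm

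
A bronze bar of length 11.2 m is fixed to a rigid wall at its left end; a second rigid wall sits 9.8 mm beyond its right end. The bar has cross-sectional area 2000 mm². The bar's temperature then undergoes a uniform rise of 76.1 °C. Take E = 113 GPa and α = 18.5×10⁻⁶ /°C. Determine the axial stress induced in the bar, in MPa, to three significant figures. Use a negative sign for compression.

-60.2 MPa

Free thermal expansion αLΔT = 18.5e-6 · 11200 · 76.1 = 15.77 mm.
The walls engage after the gap closes; constrained expansion = 15.77 − 9.8 = 5.968 mm.
The walls impose strain ε = −(5.968)/11200 = -5.3285e-04; σ = Eε = 113000 · -5.3285e-04 = -60.21 MPa.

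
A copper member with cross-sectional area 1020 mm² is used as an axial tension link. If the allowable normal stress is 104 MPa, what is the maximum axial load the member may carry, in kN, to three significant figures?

P_max = σ_allow · A = 104 · 1020 = 106100 N = 106.1 kN.

106 kN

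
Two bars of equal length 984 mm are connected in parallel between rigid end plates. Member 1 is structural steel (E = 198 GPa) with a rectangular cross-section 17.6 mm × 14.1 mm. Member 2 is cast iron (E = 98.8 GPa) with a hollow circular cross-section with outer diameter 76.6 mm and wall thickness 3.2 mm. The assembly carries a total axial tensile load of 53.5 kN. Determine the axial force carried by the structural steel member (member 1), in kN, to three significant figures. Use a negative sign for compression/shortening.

A_1 = 248.2 mm².
A_2 = 737.9 mm².
Equal strain + equilibrium ⇒ each member carries load in proportion to AE: A₁E₁ = 49140000 N, A₂E₂ = 72900000 N, ΣAE = 122000000 N.
F₁ = P·A₁E₁/ΣAE = 53500·49140000/122000000 = 21540 N.

21.5 kN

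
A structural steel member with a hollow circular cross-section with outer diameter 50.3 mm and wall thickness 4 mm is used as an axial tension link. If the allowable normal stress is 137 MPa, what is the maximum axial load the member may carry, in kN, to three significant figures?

A = 581.8 mm².
P_max = σ_allow · A = 137 · 581.8 = 79710 N = 79.71 kN.

79.7 kN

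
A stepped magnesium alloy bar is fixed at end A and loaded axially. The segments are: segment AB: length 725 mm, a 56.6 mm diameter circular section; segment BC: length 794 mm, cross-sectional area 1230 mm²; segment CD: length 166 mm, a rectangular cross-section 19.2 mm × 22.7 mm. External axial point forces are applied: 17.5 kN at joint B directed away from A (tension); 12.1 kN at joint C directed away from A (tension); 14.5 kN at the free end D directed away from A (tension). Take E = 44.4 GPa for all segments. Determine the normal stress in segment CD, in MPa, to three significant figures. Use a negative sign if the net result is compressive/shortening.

33.3 MPa

Internal axial forces (sectioning from the free end, tension +): N_CD = 14.5 kN, N_BC = 26.6 kN, N_AB = 44.1 kN.
A_CD = 435.8 mm².
σ_CD = N_CD/A_CD = 14500/435.8 = 33.27 MPa.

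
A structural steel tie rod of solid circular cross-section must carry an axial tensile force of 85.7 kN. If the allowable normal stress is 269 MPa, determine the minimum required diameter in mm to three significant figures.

Required area A ≥ P/σ_allow = 85700/269 = 318.6 mm².
For a solid circular section, d ≥ √(4A/π) = 20.14 mm.

20.1 mm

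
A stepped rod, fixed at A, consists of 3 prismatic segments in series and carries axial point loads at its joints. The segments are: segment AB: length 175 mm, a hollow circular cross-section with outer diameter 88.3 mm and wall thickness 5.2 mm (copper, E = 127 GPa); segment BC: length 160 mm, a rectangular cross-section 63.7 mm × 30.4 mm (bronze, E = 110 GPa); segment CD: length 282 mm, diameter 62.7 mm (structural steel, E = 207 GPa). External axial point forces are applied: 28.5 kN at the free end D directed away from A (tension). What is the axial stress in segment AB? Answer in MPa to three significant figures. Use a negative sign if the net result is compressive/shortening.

21.0 MPa

Internal axial forces (sectioning from the free end, tension +): N_CD = 28.5 kN, N_BC = 28.5 kN, N_AB = 28.5 kN.
A_AB = 1358 mm².
σ_AB = N_AB/A_AB = 28500/1358 = 20.99 MPa.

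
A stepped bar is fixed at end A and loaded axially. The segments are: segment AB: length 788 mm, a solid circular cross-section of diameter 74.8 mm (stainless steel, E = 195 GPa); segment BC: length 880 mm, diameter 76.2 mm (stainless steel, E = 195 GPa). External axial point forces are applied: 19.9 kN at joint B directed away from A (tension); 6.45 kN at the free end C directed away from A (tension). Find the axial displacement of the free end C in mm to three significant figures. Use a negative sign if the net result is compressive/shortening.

0.0306 mm

Internal axial forces (sectioning from the free end, tension +): N_BC = 6.45 kN, N_AB = 26.35 kN.
A_AB = 4394 mm².
A_BC = 4560 mm².
δ_AB = 26350·788/(4394·195000) = 0.02423 mm
δ_BC = 6450·880/(4560·195000) = 0.006383 mm
δ = Σδ_i = 0.03061 mm.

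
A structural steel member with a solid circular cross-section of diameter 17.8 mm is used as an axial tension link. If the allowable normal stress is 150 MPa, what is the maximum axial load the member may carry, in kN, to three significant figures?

A = 248.8 mm².
P_max = σ_allow · A = 150 · 248.8 = 37330 N = 37.33 kN.

37.3 kN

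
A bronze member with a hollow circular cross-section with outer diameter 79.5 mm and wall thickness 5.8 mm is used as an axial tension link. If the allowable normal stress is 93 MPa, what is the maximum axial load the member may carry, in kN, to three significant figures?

125 kN

A = 1343 mm².
P_max = σ_allow · A = 93 · 1343 = 124900 N = 124.9 kN.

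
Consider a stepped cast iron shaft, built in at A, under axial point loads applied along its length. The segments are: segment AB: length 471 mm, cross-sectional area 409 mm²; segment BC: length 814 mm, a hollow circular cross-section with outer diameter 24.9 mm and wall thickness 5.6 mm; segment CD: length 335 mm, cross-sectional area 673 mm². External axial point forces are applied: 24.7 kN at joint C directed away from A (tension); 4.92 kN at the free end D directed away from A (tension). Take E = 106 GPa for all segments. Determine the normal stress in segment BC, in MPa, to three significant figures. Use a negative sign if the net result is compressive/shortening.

Internal axial forces (sectioning from the free end, tension +): N_CD = 4.92 kN, N_BC = 29.62 kN, N_AB = 29.62 kN.
A_BC = 339.5 mm².
σ_BC = N_BC/A_BC = 29620/339.5 = 87.23 MPa.

87.2 MPa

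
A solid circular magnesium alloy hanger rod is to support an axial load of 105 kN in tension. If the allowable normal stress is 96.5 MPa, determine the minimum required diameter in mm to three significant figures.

37.2 mm

Required area A ≥ P/σ_allow = 105000/96.5 = 1088 mm².
For a solid circular section, d ≥ √(4A/π) = 37.22 mm.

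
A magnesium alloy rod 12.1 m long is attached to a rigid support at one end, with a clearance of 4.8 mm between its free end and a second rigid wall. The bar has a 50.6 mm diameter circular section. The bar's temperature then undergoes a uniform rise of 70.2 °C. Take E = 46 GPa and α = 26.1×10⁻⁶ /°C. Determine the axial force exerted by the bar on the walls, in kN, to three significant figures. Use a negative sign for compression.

-133 kN

Free thermal expansion αLΔT = 26.1e-6 · 12100 · 70.2 = 22.17 mm.
The walls engage after the gap closes; constrained expansion = 22.17 − 4.8 = 17.37 mm.
The walls impose strain ε = −(17.37)/12100 = -1.4355e-03; σ = Eε = 46000 · -1.4355e-03 = -66.03 MPa.
Wall reaction R = σ·A = -66.03·2011 = -132800 N = -132.8 kN.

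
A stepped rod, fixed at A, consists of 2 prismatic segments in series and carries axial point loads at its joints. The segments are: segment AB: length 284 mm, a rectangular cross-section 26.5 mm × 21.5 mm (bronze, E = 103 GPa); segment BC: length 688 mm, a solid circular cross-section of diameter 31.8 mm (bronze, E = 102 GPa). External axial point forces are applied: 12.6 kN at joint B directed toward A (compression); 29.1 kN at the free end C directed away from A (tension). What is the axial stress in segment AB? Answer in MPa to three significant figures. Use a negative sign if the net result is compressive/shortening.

Internal axial forces (sectioning from the free end, tension +): N_BC = 29.1 kN, N_AB = 16.5 kN.
A_AB = 569.8 mm².
σ_AB = N_AB/A_AB = 16500/569.8 = 28.96 MPa.

29.0 MPa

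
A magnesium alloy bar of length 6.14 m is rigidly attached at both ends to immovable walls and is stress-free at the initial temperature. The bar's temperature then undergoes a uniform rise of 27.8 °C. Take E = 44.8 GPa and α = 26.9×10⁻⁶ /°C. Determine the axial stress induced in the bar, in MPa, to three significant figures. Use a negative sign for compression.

Free thermal expansion αLΔT = 26.9e-6 · 6140 · 27.8 = 4.592 mm.
The walls impose strain ε = −(4.592)/6140 = -7.4782e-04; σ = Eε = 44800 · -7.4782e-04 = -33.5 MPa.

-33.5 MPa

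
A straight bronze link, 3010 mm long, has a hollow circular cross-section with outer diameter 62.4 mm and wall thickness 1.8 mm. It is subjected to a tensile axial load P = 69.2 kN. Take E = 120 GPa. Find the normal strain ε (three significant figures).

0.00168

A = 342.7 mm².
σ = N/A = 201.9 MPa; ε = σ/E = 201.9/120000 = 1.683e-03.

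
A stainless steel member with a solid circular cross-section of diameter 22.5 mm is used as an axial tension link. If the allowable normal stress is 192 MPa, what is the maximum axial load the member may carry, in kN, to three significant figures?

76.3 kN

A = 397.6 mm².
P_max = σ_allow · A = 192 · 397.6 = 76340 N = 76.34 kN.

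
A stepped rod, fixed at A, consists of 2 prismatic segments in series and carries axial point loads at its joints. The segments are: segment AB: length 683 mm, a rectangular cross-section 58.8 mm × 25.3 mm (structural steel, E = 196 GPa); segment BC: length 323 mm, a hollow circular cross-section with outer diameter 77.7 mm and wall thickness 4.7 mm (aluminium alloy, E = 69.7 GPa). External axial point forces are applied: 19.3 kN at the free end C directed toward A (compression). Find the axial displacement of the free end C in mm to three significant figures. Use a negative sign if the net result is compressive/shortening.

-0.128 mm

Internal axial forces (sectioning from the free end, tension +): N_BC = -19.3 kN, N_AB = -19.3 kN.
A_AB = 1488 mm².
A_BC = 1078 mm².
δ_AB = -19300·683/(1488·196000) = -0.04521 mm
δ_BC = -19300·323/(1078·69700) = -0.08298 mm
δ = Σδ_i = -0.1282 mm.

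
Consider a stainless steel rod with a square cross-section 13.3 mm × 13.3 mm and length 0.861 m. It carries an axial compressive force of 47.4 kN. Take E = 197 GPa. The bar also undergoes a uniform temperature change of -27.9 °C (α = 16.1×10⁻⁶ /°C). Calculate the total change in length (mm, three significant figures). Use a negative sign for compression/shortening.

-1.56 mm

A = 176.9 mm².
δ_mech = NL/(AE) = -47400·861/(176.9·197000) = -1.171 mm.
δ_thermal = αLΔT = 16.1e-6·861·-27.9 = -0.3868 mm.
δ = δ_mech + δ_thermal = -1.558 mm.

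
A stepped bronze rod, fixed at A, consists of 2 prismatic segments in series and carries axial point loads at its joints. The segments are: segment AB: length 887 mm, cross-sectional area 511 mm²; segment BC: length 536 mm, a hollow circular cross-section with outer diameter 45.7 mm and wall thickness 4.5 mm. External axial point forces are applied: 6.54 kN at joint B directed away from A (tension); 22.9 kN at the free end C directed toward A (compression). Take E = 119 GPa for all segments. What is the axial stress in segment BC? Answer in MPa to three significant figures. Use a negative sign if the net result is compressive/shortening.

Internal axial forces (sectioning from the free end, tension +): N_BC = -22.9 kN, N_AB = -16.36 kN.
A_BC = 582.5 mm².
σ_BC = N_BC/A_BC = -22900/582.5 = -39.32 MPa.

-39.3 MPa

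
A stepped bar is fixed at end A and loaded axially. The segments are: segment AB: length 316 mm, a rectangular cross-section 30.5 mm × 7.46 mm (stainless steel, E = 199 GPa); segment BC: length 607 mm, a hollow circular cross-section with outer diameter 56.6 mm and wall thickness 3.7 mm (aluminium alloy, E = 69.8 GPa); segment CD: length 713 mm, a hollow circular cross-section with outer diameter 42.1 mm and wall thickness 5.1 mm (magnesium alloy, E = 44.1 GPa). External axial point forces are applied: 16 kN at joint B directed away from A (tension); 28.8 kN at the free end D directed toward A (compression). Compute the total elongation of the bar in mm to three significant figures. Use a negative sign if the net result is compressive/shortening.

-1.28 mm

Internal axial forces (sectioning from the free end, tension +): N_CD = -28.8 kN, N_BC = -28.8 kN, N_AB = -12.8 kN.
A_AB = 227.5 mm².
A_BC = 614.9 mm².
A_CD = 592.8 mm².
δ_AB = -12800·316/(227.5·199000) = -0.08933 mm
δ_BC = -28800·607/(614.9·69800) = -0.4073 mm
δ_CD = -28800·713/(592.8·44100) = -0.7855 mm
δ = Σδ_i = -1.282 mm.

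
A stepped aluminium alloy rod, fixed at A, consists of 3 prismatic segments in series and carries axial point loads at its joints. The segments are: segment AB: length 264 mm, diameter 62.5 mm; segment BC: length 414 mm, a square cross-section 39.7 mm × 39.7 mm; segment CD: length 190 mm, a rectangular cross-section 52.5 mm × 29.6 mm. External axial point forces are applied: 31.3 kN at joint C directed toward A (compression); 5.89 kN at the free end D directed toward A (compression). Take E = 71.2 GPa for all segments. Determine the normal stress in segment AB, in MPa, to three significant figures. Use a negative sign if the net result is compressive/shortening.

-12.1 MPa

Internal axial forces (sectioning from the free end, tension +): N_CD = -5.89 kN, N_BC = -37.19 kN, N_AB = -37.19 kN.
A_AB = 3068 mm².
σ_AB = N_AB/A_AB = -37190/3068 = -12.12 MPa.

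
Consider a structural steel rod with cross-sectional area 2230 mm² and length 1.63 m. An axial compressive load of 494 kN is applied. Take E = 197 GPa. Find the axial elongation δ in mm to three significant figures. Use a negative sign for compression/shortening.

-1.83 mm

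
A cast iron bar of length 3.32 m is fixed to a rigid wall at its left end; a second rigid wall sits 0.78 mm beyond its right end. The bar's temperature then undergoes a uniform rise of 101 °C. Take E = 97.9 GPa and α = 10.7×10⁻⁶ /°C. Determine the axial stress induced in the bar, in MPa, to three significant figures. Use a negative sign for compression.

-82.8 MPa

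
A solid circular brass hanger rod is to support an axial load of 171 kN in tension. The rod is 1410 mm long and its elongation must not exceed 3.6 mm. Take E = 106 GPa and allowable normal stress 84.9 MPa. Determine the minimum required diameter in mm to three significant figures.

Required area A ≥ P/σ_allow = 171000/84.9 = 2014 mm².
For a solid circular section, d ≥ √(4A/π) = 50.64 mm.
Elongation limit: A ≥ PL/(Eδ_allow) = 171000·1410/(106000·3.6) = 631.8 mm² ⇒ d ≥ 28.36 mm.
The stress limit governs.

50.6 mm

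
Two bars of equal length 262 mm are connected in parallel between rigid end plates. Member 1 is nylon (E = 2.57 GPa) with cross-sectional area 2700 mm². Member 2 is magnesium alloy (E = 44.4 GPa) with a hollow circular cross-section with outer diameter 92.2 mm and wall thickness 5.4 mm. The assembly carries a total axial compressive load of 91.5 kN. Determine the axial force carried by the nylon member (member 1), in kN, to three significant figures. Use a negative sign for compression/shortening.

-8.78 kN

A_2 = 1473 mm².
Equal strain + equilibrium ⇒ each member carries load in proportion to AE: A₁E₁ = 6939000 N, A₂E₂ = 65380000 N, ΣAE = 72320000 N.
F₁ = P·A₁E₁/ΣAE = -91500·6939000/72320000 = -8779 N.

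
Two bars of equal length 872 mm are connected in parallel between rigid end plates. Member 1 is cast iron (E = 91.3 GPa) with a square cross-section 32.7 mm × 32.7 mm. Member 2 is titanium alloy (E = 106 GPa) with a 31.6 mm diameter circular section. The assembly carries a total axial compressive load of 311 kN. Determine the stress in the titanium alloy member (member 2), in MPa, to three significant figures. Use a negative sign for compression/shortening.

-182 MPa

A_1 = 1069 mm².
A_2 = 784.3 mm².
Equal strain + equilibrium ⇒ each member carries load in proportion to AE: A₁E₁ = 97630000 N, A₂E₂ = 83130000 N, ΣAE = 180800000 N.
σ₂ = P·E₂/ΣAE = -311000·106000/180800000 = -182.4 MPa.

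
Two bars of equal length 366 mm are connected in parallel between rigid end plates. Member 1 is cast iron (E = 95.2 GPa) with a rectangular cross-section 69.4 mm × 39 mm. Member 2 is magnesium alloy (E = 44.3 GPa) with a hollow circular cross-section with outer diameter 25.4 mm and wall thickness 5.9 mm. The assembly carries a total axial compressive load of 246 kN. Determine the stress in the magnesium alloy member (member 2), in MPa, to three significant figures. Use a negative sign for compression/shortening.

-39.8 MPa

A_1 = 2707 mm².
A_2 = 361.4 mm².
Equal strain + equilibrium ⇒ each member carries load in proportion to AE: A₁E₁ = 257700000 N, A₂E₂ = 16010000 N, ΣAE = 273700000 N.
σ₂ = P·E₂/ΣAE = -246000·44300/273700000 = -39.82 MPa.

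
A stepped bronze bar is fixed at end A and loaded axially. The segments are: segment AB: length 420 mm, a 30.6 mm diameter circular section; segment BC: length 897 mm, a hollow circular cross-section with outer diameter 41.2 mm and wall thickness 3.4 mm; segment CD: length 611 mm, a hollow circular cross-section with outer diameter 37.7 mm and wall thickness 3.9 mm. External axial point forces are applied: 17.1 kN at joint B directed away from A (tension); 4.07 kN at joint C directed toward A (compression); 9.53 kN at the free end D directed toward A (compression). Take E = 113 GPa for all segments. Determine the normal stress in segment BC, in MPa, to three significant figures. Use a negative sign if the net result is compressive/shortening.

-33.7 MPa

Internal axial forces (sectioning from the free end, tension +): N_CD = -9.53 kN, N_BC = -13.6 kN, N_AB = 3.5 kN.
A_BC = 403.8 mm².
σ_BC = N_BC/A_BC = -13600/403.8 = -33.68 MPa.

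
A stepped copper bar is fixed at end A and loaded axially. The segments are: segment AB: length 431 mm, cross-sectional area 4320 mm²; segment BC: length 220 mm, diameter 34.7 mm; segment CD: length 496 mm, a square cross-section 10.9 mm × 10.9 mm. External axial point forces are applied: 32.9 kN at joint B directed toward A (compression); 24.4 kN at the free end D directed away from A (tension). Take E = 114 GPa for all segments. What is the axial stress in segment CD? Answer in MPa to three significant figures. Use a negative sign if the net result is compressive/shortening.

205 MPa

Internal axial forces (sectioning from the free end, tension +): N_CD = 24.4 kN, N_BC = 24.4 kN, N_AB = -8.5 kN.
A_CD = 118.8 mm².
σ_CD = N_CD/A_CD = 24400/118.8 = 205.4 MPa.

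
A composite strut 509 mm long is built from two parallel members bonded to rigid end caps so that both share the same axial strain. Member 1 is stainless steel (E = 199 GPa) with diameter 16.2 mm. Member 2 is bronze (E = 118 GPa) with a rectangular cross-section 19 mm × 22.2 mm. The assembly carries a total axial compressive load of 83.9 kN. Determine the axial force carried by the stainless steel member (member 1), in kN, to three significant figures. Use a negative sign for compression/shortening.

A_1 = 206.1 mm².
A_2 = 421.8 mm².
Equal strain + equilibrium ⇒ each member carries load in proportion to AE: A₁E₁ = 41020000 N, A₂E₂ = 49770000 N, ΣAE = 90790000 N.
F₁ = P·A₁E₁/ΣAE = -83900·41020000/90790000 = -37900 N.

-37.9 kN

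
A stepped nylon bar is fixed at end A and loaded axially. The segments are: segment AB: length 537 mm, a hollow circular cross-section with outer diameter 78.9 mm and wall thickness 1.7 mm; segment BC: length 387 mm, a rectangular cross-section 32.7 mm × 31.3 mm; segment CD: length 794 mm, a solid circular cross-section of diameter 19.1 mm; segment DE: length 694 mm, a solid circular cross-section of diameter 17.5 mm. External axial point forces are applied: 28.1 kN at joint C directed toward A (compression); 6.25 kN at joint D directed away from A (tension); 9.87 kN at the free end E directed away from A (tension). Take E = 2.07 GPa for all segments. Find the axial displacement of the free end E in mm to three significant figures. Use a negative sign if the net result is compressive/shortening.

Internal axial forces (sectioning from the free end, tension +): N_DE = 9.87 kN, N_CD = 16.12 kN, N_BC = -11.98 kN, N_AB = -11.98 kN.
A_AB = 412.3 mm².
A_BC = 1024 mm².
A_CD = 286.5 mm².
A_DE = 240.5 mm².
δ_AB = -11980·537/(412.3·2070) = -7.538 mm
δ_BC = -11980·387/(1024·2070) = -2.188 mm
δ_CD = 16120·794/(286.5·2070) = 21.58 mm
δ_DE = 9870·694/(240.5·2070) = 13.76 mm
δ = Σδ_i = 25.61 mm.

25.6 mm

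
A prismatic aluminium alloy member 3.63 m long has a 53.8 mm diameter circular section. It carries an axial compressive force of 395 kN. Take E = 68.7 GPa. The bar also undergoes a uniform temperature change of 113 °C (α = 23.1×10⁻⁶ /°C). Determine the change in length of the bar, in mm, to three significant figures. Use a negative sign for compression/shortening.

0.294 mm

A = 2273 mm².
δ_mech = NL/(AE) = -395000·3630/(2273·68700) = -9.181 mm.
δ_thermal = αLΔT = 23.1e-6·3630·113 = 9.475 mm.
δ = δ_mech + δ_thermal = 0.2943 mm.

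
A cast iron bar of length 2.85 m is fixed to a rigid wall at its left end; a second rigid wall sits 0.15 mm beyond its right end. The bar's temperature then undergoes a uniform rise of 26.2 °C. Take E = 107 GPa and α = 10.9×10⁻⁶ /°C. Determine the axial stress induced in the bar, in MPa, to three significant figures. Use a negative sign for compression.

-24.9 MPa

Free thermal expansion αLΔT = 10.9e-6 · 2850 · 26.2 = 0.8139 mm.
The walls engage after the gap closes; constrained expansion = 0.8139 − 0.15 = 0.6639 mm.
The walls impose strain ε = −(0.6639)/2850 = -2.3295e-04; σ = Eε = 107000 · -2.3295e-04 = -24.93 MPa.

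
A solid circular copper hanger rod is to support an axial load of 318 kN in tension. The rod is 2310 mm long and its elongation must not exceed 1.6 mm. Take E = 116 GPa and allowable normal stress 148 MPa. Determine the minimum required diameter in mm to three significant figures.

Required area A ≥ P/σ_allow = 318000/148 = 2149 mm².
For a solid circular section, d ≥ √(4A/π) = 52.3 mm.
Elongation limit: A ≥ PL/(Eδ_allow) = 318000·2310/(116000·1.6) = 3958 mm² ⇒ d ≥ 70.99 mm.
The elongation limit governs.

71.0 mm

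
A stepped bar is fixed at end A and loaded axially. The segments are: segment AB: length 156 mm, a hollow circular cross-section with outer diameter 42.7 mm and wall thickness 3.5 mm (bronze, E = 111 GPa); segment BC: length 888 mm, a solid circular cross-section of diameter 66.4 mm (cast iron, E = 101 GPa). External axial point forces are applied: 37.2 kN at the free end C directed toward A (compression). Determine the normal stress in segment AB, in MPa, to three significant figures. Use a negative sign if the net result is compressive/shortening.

Internal axial forces (sectioning from the free end, tension +): N_BC = -37.2 kN, N_AB = -37.2 kN.
A_AB = 431 mm².
σ_AB = N_AB/A_AB = -37200/431 = -86.31 MPa.

-86.3 MPa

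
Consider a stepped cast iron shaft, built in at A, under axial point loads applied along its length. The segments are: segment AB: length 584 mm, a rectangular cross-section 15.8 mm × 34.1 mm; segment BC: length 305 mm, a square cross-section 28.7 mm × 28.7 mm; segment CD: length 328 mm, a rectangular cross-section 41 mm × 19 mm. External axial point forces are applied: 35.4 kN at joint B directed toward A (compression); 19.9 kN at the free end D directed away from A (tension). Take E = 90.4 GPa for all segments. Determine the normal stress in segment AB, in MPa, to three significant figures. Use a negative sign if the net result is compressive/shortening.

-28.8 MPa

Internal axial forces (sectioning from the free end, tension +): N_CD = 19.9 kN, N_BC = 19.9 kN, N_AB = -15.5 kN.
A_AB = 538.8 mm².
σ_AB = N_AB/A_AB = -15500/538.8 = -28.77 MPa.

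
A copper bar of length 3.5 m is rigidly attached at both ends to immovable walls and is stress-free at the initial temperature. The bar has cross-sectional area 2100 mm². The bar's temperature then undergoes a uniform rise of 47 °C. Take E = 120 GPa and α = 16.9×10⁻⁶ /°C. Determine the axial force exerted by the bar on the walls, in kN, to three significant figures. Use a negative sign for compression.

-200 kN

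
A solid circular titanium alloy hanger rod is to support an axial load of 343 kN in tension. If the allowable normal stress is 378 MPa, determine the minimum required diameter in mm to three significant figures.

34.0 mm

Required area A ≥ P/σ_allow = 343000/378 = 907.4 mm².
For a solid circular section, d ≥ √(4A/π) = 33.99 mm.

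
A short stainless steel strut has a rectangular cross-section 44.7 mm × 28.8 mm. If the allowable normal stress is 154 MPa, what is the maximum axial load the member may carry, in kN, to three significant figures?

A = 1287 mm².
P_max = σ_allow · A = 154 · 1287 = 198300 N = 198.3 kN.

198 kN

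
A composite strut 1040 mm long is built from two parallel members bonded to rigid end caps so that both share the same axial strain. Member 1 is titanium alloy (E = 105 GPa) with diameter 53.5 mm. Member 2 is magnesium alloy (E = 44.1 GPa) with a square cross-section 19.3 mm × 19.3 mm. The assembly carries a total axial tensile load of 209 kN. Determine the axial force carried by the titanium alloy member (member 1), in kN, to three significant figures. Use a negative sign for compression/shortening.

195 kN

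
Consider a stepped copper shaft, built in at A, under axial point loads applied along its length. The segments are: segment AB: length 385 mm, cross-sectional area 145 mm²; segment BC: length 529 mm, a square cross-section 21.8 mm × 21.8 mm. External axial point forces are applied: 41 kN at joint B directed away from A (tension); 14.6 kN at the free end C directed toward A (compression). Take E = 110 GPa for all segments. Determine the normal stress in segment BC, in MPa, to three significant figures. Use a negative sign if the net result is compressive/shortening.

Internal axial forces (sectioning from the free end, tension +): N_BC = -14.6 kN, N_AB = 26.4 kN.
A_BC = 475.2 mm².
σ_BC = N_BC/A_BC = -14600/475.2 = -30.72 MPa.

-30.7 MPa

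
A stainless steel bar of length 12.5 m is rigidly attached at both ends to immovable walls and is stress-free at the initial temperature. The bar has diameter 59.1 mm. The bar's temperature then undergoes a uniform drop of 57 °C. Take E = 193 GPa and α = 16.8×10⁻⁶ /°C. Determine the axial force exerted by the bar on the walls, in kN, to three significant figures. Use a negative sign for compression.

Free thermal expansion αLΔT = 16.8e-6 · 12500 · -57 = -11.97 mm.
The walls impose strain ε = −(-11.97)/12500 = 9.5760e-04; σ = Eε = 193000 · 9.5760e-04 = 184.8 MPa.
Wall reaction R = σ·A = 184.8·2743 = 507000 N = 507 kN.

507 kN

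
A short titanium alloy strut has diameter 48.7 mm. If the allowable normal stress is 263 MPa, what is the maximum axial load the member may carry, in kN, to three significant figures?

A = 1863 mm².
P_max = σ_allow · A = 263 · 1863 = 489900 N = 489.9 kN.

490 kN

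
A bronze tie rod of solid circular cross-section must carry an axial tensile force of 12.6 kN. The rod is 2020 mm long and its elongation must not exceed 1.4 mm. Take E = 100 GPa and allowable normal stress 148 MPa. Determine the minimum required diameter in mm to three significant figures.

15.2 mm

Required area A ≥ P/σ_allow = 12600/148 = 85.14 mm².
For a solid circular section, d ≥ √(4A/π) = 10.41 mm.
Elongation limit: A ≥ PL/(Eδ_allow) = 12600·2020/(100000·1.4) = 181.8 mm² ⇒ d ≥ 15.21 mm.
The elongation limit governs.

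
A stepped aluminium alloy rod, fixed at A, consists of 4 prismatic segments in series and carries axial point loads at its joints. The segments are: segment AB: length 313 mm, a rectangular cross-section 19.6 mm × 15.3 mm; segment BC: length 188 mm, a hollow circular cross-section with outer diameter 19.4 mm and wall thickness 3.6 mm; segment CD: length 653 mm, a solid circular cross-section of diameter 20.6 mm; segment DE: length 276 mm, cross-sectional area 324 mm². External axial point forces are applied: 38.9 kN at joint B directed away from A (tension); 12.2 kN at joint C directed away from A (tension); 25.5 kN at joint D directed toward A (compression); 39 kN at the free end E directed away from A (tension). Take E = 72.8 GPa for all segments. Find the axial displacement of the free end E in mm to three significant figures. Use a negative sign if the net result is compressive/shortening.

Internal axial forces (sectioning from the free end, tension +): N_DE = 39 kN, N_CD = 13.5 kN, N_BC = 25.7 kN, N_AB = 64.6 kN.
A_AB = 299.9 mm².
A_BC = 178.7 mm².
A_CD = 333.3 mm².
δ_AB = 64600·313/(299.9·72800) = 0.9262 mm
δ_BC = 25700·188/(178.7·72800) = 0.3714 mm
δ_CD = 13500·653/(333.3·72800) = 0.3633 mm
δ_DE = 39000·276/(324·72800) = 0.4563 mm
δ = Σδ_i = 2.117 mm.

2.12 mm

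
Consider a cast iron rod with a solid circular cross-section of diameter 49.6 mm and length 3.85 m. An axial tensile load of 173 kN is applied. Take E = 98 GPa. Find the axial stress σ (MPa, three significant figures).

89.5 MPa

A = 1932 mm².
σ = N/A = 173000/1932 = 89.54 MPa.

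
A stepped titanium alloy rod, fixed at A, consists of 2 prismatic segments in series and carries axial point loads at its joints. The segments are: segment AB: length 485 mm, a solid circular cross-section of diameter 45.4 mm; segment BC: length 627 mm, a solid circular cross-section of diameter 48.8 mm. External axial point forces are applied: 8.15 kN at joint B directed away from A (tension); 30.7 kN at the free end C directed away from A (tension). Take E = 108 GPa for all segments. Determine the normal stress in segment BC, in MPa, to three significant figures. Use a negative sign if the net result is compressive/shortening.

Internal axial forces (sectioning from the free end, tension +): N_BC = 30.7 kN, N_AB = 38.85 kN.
A_BC = 1870 mm².
σ_BC = N_BC/A_BC = 30700/1870 = 16.41 MPa.

16.4 MPa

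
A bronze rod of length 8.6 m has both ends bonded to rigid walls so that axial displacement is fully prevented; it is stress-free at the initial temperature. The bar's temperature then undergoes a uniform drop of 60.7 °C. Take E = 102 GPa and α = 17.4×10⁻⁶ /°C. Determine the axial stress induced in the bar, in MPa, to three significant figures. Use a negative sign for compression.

108 MPa

Free thermal expansion αLΔT = 17.4e-6 · 8600 · -60.7 = -9.083 mm.
The walls impose strain ε = −(-9.083)/8600 = 1.0562e-03; σ = Eε = 102000 · 1.0562e-03 = 107.7 MPa.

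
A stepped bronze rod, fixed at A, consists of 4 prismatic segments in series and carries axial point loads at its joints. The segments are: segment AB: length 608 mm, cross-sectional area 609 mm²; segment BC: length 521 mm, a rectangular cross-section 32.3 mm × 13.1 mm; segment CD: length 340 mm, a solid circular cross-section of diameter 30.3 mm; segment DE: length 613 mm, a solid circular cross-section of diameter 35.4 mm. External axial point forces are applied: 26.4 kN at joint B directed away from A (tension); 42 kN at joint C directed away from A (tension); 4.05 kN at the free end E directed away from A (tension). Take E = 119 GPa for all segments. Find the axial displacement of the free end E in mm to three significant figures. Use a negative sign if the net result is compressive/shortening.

1.12 mm

Internal axial forces (sectioning from the free end, tension +): N_DE = 4.05 kN, N_CD = 4.05 kN, N_BC = 46.05 kN, N_AB = 72.45 kN.
A_BC = 423.1 mm².
A_CD = 721.1 mm².
A_DE = 984.2 mm².
δ_AB = 72450·608/(609·119000) = 0.6078 mm
δ_BC = 46050·521/(423.1·119000) = 0.4765 mm
δ_CD = 4050·340/(721.1·119000) = 0.01605 mm
δ_DE = 4050·613/(984.2·119000) = 0.0212 mm
δ = Σδ_i = 1.122 mm.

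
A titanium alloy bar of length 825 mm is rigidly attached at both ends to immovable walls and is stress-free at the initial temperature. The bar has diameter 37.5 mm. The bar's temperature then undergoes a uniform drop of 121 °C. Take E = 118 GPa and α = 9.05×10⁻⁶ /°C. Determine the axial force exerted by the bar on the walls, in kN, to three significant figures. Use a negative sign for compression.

143 kN

Free thermal expansion αLΔT = 9.05e-6 · 825 · -121 = -0.9034 mm.
The walls impose strain ε = −(-0.9034)/825 = 1.0950e-03; σ = Eε = 118000 · 1.0950e-03 = 129.2 MPa.
Wall reaction R = σ·A = 129.2·1104 = 142700 N = 142.7 kN.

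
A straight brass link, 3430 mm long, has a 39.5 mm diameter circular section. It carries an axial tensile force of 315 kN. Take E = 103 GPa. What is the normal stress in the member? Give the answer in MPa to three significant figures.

257 MPa

A = 1225 mm².
σ = N/A = 315000/1225 = 257.1 MPa.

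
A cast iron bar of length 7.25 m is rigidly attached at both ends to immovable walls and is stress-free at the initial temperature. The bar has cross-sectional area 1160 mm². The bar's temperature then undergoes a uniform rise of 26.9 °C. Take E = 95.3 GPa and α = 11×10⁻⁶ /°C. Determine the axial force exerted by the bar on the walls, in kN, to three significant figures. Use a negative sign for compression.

Free thermal expansion αLΔT = 11e-6 · 7250 · 26.9 = 2.145 mm.
The walls impose strain ε = −(2.145)/7250 = -2.9590e-04; σ = Eε = 95300 · -2.9590e-04 = -28.2 MPa.
Wall reaction R = σ·A = -28.2·1160 = -32710 N = -32.71 kN.

-32.7 kN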